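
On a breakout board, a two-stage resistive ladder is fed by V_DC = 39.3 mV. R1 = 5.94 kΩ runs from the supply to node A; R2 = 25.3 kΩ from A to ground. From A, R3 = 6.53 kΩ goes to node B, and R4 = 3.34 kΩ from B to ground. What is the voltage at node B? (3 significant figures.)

V_B ≈ 7.24 mV

Node A sees R2 in parallel with the series input of stage 2, R3 + R4 = 9.870 kΩ.
Effective lower resistance at A: R2 ‖ 9.870 = 7.100 kΩ.
So V_A = 39.3 × 0.5445 = 21.40 mV.
Then the unloaded second divider: V_B = V_A × R4/(R3+R4) = 21.40 × 0.3384 = 7.241 mV.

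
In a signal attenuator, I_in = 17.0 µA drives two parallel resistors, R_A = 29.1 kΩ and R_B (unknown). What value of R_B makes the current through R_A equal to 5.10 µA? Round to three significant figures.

In a two-way split, I_A/I_in = R_B/(R_A + R_B).
5.10/17.0 = R_B/(R_A + R_B) → R_B = R_A · (0.3000)/(1 − 0.3000) = 29.1 × 0.4286 = 12.47 kΩ.

R_B ≈ 12.5 kΩ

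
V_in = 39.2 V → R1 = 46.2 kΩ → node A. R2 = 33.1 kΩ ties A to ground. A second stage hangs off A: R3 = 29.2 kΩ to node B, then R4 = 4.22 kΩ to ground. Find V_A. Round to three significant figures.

V_A ≈ 10.4 V

Looking into the second stage from A: R3 + R4 = 33.42 kΩ appears in parallel with R2.
R2 ‖ (R3+R4) = 16.63 kΩ.
First divider: V_A = V_in · 16.63/(46.2 + 16.63) = 10.38 V.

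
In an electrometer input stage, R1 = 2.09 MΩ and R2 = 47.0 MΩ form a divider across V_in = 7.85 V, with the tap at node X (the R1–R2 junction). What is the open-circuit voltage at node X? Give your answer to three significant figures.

With X open, the divider is unloaded: V_th = 7.85 × 47.0/49.09 = 7.516 V.

V_th ≈ 7.52 V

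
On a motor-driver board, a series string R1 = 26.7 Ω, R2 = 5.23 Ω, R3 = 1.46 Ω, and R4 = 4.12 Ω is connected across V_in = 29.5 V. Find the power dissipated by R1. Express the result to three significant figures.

The common current is I = 29.5/37.51 = 0.7865 A.
P(R1) = I²·R1 = (0.7865)² × 26.7 = 16.51 W.

P ≈ 16.5 W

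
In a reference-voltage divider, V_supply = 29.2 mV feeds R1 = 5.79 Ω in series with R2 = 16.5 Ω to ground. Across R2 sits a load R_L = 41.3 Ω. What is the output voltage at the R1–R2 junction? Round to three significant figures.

V_out ≈ 19.6 mV

R2 ‖ R_L = (16.5 × 41.3)/(16.5 + 41.3) = 11.79 Ω.
Then V_out = V_supply · R2'/(R1 + R2') = 29.2 × 11.79/17.58 = 19.58 mV.
(Unloaded it would be 21.6 mV; the load pulls it down.)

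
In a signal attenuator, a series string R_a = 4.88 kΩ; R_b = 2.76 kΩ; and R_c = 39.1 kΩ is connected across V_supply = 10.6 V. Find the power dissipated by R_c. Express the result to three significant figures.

P ≈ 2.01 mW

Series current I = V_supply/ΣR = 10.6/46.74 = 0.2268 mA.
V(R_c) = I·R = 8.867 V; P = V·I = 8.867 × 0.2268 = 2.011 mW.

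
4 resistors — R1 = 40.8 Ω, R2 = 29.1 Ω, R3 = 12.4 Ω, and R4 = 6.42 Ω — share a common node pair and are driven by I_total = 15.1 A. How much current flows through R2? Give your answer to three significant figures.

Total conductance ΣG = 1/40.8 + 1/29.1 + 1/12.4 + 1/6.42 = 0.2953 (units of 1/Ω).
R2 takes the fraction G_k/ΣG = 0.03436/0.2953 = 0.1164, so I = 15.1 × 0.1164 = 1.757 A.

I ≈ 1.76 A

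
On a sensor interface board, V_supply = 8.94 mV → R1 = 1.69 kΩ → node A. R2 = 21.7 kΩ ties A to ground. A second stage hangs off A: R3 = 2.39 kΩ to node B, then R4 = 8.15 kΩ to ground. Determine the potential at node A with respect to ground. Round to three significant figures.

V_A ≈ 7.22 mV

Node A sees R2 in parallel with the series input of stage 2, R3 + R4 = 10.54 kΩ.
Effective lower resistance at A: R2 ‖ 10.54 = 7.094 kΩ.
So V_A = 8.94 × 0.8076 = 7.220 mV.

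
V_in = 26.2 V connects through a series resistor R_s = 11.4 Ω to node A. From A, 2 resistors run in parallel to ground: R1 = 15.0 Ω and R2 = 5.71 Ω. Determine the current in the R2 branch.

I ≈ 1.22 A

Equivalent of the parallel group: R_p = 4.136 Ω.
Node voltage V_A = V_in · R_p/(R_s + R_p) = 26.2 × 0.2662 = 6.975 V.
I(R2) = V_A / R2 = 6.975/5.71 = 1.221 A.
(Equivalently: I_total = 1.686 A, then current-divider fraction G_k/ΣG = 0.7243.)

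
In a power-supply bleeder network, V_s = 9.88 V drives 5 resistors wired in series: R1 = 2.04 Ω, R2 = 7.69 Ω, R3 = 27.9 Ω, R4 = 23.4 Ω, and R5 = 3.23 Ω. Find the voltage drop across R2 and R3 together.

V ≈ 5.47 V

Total series resistance ΣR = 2.04 + 7.69 + 27.9 + 23.4 + 3.23 = 64.26 Ω.
R_{R2..R3} = 7.69 + 27.9 = 35.59 Ω.
By the voltage-divider rule, V = 9.88 × 35.59/64.26 = 5.472 V.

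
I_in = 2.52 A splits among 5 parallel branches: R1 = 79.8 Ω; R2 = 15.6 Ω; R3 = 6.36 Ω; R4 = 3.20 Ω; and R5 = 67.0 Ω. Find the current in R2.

I ≈ 0.288 A

Total conductance ΣG = 1/79.8 + 1/15.6 + 1/6.36 + 1/3.20 + 1/67.0 = 0.5613 (units of 1/Ω).
Current divider: I(R2) = I_in · G_k/ΣG = 2.52 × (0.06410/0.5613) = 2.52 × 0.1142 = 0.2878 A.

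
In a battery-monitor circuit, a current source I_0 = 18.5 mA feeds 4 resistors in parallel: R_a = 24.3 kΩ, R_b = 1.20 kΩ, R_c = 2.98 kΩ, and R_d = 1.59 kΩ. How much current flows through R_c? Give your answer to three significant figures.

I ≈ 3.38 mA

Conductances: ΣG = 1/24.3 + 1/1.20 + 1/2.98 + 1/1.59 = 1.839 (1/kΩ).
By the current-divider rule, I = I_0 · G_k/ΣG = 18.5 × 0.1825 = 3.376 mA.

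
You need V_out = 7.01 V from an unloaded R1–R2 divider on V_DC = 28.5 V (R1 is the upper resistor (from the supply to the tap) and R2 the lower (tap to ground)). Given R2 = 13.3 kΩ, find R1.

The divider ratio is R2/(R1+R2) = 7.01/28.5 = 0.2460.
R1 = R2·(1/k − 1) = 13.3 × 3.066 = 40.77 kΩ.

R1 ≈ 40.8 kΩ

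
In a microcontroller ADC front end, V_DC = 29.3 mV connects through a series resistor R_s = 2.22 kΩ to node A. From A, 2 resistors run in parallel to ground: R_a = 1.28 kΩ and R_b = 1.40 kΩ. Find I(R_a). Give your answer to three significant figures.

I ≈ 5.30 µA

Equivalent of the parallel group: R_p = 0.6687 kΩ.
Node voltage V_A = V_DC · R_p/(R_s + R_p) = 29.3 × 0.2315 = 6.782 mV.
I(R_a) = V_A / R_a = 6.782/1.28 = 5.299 µA.
(Equivalently: I_total = 10.14 µA, then current-divider fraction G_k/ΣG = 0.5224.)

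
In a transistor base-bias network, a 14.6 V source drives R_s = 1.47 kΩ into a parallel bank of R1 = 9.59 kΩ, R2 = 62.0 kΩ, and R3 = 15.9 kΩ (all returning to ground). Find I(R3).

Parallel bank: R_p = 1/(1/9.59 + 1/62.0 + 1/15.9) = 5.456 kΩ.
Node voltage V_A = V_supply · R_p/(R_s + R_p) = 14.6 × 0.7877 = 11.50 V.
Branch current I = V_A/R3 = 11.50/15.9 = 0.7233 mA.
(Check via current divider: I_total = 2.108 mA; share G_k/ΣG = 0.3431 → same result.)

I ≈ 0.723 mA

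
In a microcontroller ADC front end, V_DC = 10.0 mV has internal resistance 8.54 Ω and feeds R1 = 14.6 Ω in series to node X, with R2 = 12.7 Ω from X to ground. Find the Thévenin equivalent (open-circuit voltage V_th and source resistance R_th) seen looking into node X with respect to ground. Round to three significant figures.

R1' = 8.54 + 14.6 = 23.14 Ω (source resistance + R1).
With X open, the divider is unloaded: V_th = 10.0 × 12.7/35.84 = 3.544 mV.
Looking into X with the source shorted: R_th = R1'·R2/(R1'+R2) = 23.14 × 12.7/35.84 = 8.200 Ω.

V_th ≈ 3.54 mV, R_th ≈ 8.20 Ω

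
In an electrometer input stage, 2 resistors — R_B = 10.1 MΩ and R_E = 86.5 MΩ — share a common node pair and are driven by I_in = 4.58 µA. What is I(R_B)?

For two parallel branches, I_k = I_in · (other R)/(sum of R).
So I = 4.58 × 86.5/96.60 = 4.101 µA.

I ≈ 4.10 µA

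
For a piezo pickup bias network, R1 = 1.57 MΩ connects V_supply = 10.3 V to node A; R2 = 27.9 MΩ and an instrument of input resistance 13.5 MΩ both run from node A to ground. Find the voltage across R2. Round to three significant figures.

V_out ≈ 8.78 V

The load sits in parallel with R2, giving an effective lower resistance R2' = R2·R_L/(R2+R_L) = 9.098 MΩ.
Voltage divider with the loaded lower leg: V_out = 10.3 × 9.098/(1.57 + 9.098) = 10.3 × 0.8528 = 8.784 V.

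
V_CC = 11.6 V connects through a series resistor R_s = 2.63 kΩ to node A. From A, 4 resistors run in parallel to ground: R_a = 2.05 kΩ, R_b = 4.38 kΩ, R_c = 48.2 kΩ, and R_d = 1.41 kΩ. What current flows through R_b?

I ≈ 0.551 mA

Combine the parallel branches: R_p = (1/2.05 + 1/4.38 + 1/48.2 + 1/1.41)⁻¹ = 0.6915 kΩ.
Node voltage V_A = V_CC · R_p/(R_s + R_p) = 11.6 × 0.2082 = 2.415 V.
I(R_b) = V_A / R_b = 2.415/4.38 = 0.5514 mA.
(Check via current divider: I_total = 3.492 mA; share G_k/ΣG = 0.1579 → same result.)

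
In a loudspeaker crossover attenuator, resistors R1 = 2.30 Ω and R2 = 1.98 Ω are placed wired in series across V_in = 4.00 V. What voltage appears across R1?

Series total: ΣR = 2.30 + 1.98 = 4.280 Ω.
By the voltage-divider rule, V = 4.00 × 2.300/4.280 = 2.150 V.

V ≈ 2.15 V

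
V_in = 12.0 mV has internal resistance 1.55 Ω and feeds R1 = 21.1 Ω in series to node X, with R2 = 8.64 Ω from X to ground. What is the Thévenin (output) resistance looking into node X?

R1' = 1.55 + 21.1 = 22.65 Ω (source resistance + R1).
Looking into X with the source shorted: R_th = R1'·R2/(R1'+R2) = 22.65 × 8.64/31.29 = 6.254 Ω.

R_th ≈ 6.25 Ω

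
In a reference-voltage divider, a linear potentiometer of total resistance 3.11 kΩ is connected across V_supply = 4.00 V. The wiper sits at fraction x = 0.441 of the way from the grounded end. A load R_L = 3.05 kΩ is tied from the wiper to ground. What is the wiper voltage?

V_out ≈ 1.41 V

The pot divides into 1.738 kΩ above the wiper and 1.372 kΩ below.
(x·R_p) ‖ R_L = 0.9461 kΩ.
V_out = 4.00 × 0.9461/(1.738 + 0.9461) = 1.410 V.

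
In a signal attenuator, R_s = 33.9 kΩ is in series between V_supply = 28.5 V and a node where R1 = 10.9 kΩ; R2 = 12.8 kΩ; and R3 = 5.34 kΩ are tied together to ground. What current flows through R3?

Equivalent of the parallel group: R_p = 2.800 kΩ.
V_A = 28.5 × 2.800/36.70 = 2.174 V.
I(R3) = V_A / R3 = 2.174/5.34 = 0.4072 mA.

I ≈ 0.407 mA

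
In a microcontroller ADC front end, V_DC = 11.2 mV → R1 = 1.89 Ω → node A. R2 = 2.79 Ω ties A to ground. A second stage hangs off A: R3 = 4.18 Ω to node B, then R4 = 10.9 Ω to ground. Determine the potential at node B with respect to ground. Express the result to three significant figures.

V_B ≈ 4.49 mV

Node A sees R2 in parallel with the series input of stage 2, R3 + R4 = 15.08 Ω.
R2 ‖ (R3+R4) = 2.354 Ω.
So V_A = 11.2 × 0.5547 = 6.213 mV.
Then the unloaded second divider: V_B = V_A × R4/(R3+R4) = 6.213 × 0.7228 = 4.491 mV.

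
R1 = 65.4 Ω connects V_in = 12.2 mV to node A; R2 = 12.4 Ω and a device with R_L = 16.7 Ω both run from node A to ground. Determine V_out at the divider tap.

V_out ≈ 1.20 mV

R2 ‖ R_L = (12.4 × 16.7)/(12.4 + 16.7) = 7.116 Ω.
Voltage divider with the loaded lower leg: V_out = 12.2 × 7.116/(65.4 + 7.116) = 12.2 × 0.09813 = 1.197 mV.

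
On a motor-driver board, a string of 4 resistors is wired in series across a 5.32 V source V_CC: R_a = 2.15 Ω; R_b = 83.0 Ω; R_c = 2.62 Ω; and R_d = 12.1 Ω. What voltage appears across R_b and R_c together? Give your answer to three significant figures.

V ≈ 4.56 V

Series total: ΣR = 2.15 + 83.0 + 2.62 + 12.1 = 99.87 Ω.
R_{R_b..R_c} = 83.0 + 2.62 = 85.62 Ω.
By the voltage-divider rule, V = 5.32 × 85.62/99.87 = 4.561 V.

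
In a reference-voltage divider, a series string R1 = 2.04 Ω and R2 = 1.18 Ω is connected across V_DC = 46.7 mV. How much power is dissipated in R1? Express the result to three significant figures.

ΣR = 3.220 Ω → I = 46.7/3.220 = 14.50 mA.
P(R1) = I²·R1 = (14.50)² × 2.04 = 429.1 µW.

P ≈ 429 µW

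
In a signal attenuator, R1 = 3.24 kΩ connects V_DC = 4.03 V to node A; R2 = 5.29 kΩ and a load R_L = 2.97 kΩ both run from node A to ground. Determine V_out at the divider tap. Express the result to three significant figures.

The load sits in parallel with R2, giving an effective lower resistance R2' = R2·R_L/(R2+R_L) = 1.902 kΩ.
Voltage divider with the loaded lower leg: V_out = 4.03 × 1.902/(3.24 + 1.902) = 4.03 × 0.3699 = 1.491 V.

V_out ≈ 1.49 V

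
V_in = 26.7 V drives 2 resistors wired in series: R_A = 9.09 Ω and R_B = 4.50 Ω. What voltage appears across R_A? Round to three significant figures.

ΣR = 9.09 + 4.50 = 13.59 Ω.
By the voltage-divider rule, V = 26.7 × 9.090/13.59 = 17.86 V.

V ≈ 17.9 V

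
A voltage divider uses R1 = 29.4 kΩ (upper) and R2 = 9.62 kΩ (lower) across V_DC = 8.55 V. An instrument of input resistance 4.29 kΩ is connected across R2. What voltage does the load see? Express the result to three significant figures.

First combine the lower leg with the load: R2 ‖ R_L = 2.967 kΩ.
Voltage divider with the loaded lower leg: V_out = 8.55 × 2.967/(29.4 + 2.967) = 8.55 × 0.09167 = 0.7837 V.

V_out ≈ 0.784 V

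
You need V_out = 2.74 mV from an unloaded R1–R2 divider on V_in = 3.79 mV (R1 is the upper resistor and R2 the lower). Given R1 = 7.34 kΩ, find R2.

V_out/V_in = R2/(R1+R2) = 0.7230.
So R2 = R1 · V_out/(V_in − V_out) = 7.34 × 2.74/(3.79 − 2.74) = 7.34 × 2.610 = 19.15 kΩ.

R2 ≈ 19.2 kΩ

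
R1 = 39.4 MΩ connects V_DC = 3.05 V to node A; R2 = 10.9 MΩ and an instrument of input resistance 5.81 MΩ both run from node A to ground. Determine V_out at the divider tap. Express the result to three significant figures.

V_out ≈ 0.268 V

The load sits in parallel with R2, giving an effective lower resistance R2' = R2·R_L/(R2+R_L) = 3.790 MΩ.
Then V_out = V_DC · R2'/(R1 + R2') = 3.05 × 3.790/43.19 = 0.2676 V.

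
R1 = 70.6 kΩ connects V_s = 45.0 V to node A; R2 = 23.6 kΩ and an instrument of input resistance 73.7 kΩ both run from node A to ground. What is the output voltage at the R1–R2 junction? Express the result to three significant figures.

V_out ≈ 9.09 V

First combine the lower leg with the load: R2 ‖ R_L = 17.88 kΩ.
Voltage divider with the loaded lower leg: V_out = 45.0 × 17.88/(70.6 + 17.88) = 45.0 × 0.2020 = 9.092 V.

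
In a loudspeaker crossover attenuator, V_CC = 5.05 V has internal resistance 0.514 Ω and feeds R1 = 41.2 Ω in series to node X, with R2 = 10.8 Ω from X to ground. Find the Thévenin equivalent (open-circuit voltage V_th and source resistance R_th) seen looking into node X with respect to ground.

V_th ≈ 1.04 V, R_th ≈ 8.58 Ω

R1' = 0.514 + 41.2 = 41.71 Ω (source resistance + R1).
V_th is the unloaded tap voltage: V_CC · R2/(R1'+R2) = 5.05 × 0.2057 = 1.039 V.
With V_CC suppressed (replaced by a short), R_th = R1' ‖ R2 = (41.71 × 10.8)/(41.71 + 10.8) = 8.579 Ω.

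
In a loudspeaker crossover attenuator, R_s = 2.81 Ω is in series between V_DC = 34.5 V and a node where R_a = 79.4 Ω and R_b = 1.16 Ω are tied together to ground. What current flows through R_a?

I ≈ 0.126 A

Combine the parallel branches: R_p = (1/79.4 + 1/1.16)⁻¹ = 1.143 Ω.
V_A = 34.5 × 1.143/3.953 = 9.977 V.
Branch current I = V_A/R_a = 9.977/79.4 = 0.1257 A.
(Equivalently: I_total = 8.727 A, then current-divider fraction G_k/ΣG = 0.01440.)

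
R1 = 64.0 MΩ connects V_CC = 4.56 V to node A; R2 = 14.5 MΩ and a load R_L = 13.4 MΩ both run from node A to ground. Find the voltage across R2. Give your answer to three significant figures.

V_out ≈ 0.448 V

First combine the lower leg with the load: R2 ‖ R_L = 6.964 MΩ.
Then V_out = V_CC · R2'/(R1 + R2') = 4.56 × 6.964/70.96 = 0.4475 V.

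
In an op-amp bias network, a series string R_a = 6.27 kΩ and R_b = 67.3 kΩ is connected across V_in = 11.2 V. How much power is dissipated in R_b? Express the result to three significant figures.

P ≈ 1.56 mW

ΣR = 73.57 kΩ → I = 11.2/73.57 = 0.1522 mA.
V(R_b) = I·R = 10.25 V; P = V·I = 10.25 × 0.1522 = 1.560 mW.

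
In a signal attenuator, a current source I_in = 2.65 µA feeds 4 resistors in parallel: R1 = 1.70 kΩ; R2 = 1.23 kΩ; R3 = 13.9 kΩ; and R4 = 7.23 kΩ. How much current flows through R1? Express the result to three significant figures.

I ≈ 0.967 µA

ΣG = 1/1.70 + 1/1.23 + 1/13.9 + 1/7.23 = 1.611.
R1 takes the fraction G_k/ΣG = 0.5882/1.611 = 0.3650, so I = 2.65 × 0.3650 = 0.9673 µA.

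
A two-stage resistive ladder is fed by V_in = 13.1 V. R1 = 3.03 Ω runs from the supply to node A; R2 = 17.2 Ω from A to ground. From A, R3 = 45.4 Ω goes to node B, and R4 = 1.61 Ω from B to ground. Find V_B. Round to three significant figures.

Node A sees R2 in parallel with the series input of stage 2, R3 + R4 = 47.01 Ω.
Effective lower resistance at A: R2 ‖ 47.01 = 12.59 Ω.
So V_A = 13.1 × 0.8061 = 10.56 V.
V_B = V_A × 0.03425 = 0.3616 V.

V_B ≈ 0.362 V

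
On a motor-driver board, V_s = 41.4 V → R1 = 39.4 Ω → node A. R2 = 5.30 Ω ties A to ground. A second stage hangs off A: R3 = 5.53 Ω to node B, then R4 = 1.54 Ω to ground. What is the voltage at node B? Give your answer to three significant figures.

V_B ≈ 0.644 V

Node A sees R2 in parallel with the series input of stage 2, R3 + R4 = 7.070 Ω.
R2 ‖ (R3+R4) = 3.029 Ω.
V_A = 41.4 × 3.029/(39.4 + 3.029) = 2.956 V.
Stage 2 is unloaded, so V_B = V_A · R4/(R3+R4) = 2.956 × 1.54/7.070 = 0.6438 V.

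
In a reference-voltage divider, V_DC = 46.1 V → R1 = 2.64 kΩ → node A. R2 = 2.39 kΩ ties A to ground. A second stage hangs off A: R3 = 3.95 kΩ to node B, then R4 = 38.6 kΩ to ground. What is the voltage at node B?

V_B ≈ 19.3 V

Looking into the second stage from A: R3 + R4 = 42.55 kΩ appears in parallel with R2.
Effective lower resistance at A: R2 ‖ 42.55 = 2.263 kΩ.
So V_A = 46.1 × 0.4615 = 21.28 V.
V_B = V_A × 0.9072 = 19.30 V.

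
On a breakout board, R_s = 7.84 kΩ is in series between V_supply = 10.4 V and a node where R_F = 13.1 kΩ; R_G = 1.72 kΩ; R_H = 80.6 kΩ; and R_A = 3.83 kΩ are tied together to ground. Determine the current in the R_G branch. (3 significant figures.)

Combine the parallel branches: R_p = (1/13.1 + 1/1.72 + 1/80.6 + 1/3.83)⁻¹ = 1.074 kΩ.
Node voltage V_A = V_supply · R_p/(R_s + R_p) = 10.4 × 0.1205 = 1.253 V.
I(R_G) = V_A / R_G = 1.253/1.72 = 0.7284 mA.

I ≈ 0.728 mA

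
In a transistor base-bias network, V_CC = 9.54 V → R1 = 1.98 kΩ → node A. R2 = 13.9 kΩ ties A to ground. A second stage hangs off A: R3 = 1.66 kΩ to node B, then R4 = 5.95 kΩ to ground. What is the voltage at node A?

Node A sees R2 in parallel with the series input of stage 2, R3 + R4 = 7.610 kΩ.
R2 ‖ (R3+R4) = 4.918 kΩ.
V_A = 9.54 × 4.918/(1.98 + 4.918) = 6.802 V.

V_A ≈ 6.80 V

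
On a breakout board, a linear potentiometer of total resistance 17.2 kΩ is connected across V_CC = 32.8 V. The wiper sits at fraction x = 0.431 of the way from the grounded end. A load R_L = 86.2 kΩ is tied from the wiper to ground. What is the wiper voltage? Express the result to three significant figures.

Split the track: R_lower = x·R_p = 7.413 kΩ, R_upper = (1−x)·R_p = 9.787 kΩ.
R_L loads the lower segment: effective lower R = 6.826 kΩ.
V_out = 32.8 × 6.826/(9.787 + 6.826) = 13.48 V.

V_out ≈ 13.5 V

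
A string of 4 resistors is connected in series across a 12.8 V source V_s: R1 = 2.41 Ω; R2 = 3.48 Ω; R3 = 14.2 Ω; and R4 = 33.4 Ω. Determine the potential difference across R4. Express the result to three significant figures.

Total series resistance ΣR = 2.41 + 3.48 + 14.2 + 33.4 = 53.49 Ω.
By the voltage-divider rule, V = 12.8 × 33.40/53.49 = 7.993 V.

V ≈ 7.99 V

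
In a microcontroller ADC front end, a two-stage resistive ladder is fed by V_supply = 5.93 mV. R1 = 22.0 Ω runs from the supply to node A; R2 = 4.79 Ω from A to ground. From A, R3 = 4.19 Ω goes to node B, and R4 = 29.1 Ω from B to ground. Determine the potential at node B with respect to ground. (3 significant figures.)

Node A sees R2 in parallel with the series input of stage 2, R3 + R4 = 33.29 Ω.
R2 ‖ (R3+R4) = 4.187 Ω.
V_A = 5.93 × 4.187/(22.0 + 4.187) = 0.9482 mV.
V_B = V_A × 0.8741 = 0.8289 mV.

V_B ≈ 0.829 mV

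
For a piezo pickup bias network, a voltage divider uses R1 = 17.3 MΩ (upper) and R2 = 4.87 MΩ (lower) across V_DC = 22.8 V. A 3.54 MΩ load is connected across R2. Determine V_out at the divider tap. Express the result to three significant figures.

V_out ≈ 2.42 V

The load sits in parallel with R2, giving an effective lower resistance R2' = R2·R_L/(R2+R_L) = 2.050 MΩ.
Voltage divider with the loaded lower leg: V_out = 22.8 × 2.050/(17.3 + 2.050) = 22.8 × 0.1059 = 2.415 V.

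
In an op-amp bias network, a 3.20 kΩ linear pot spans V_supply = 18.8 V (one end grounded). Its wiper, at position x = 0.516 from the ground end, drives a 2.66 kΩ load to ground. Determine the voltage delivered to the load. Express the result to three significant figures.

V_out ≈ 7.46 V

Split the track: R_lower = x·R_p = 1.651 kΩ, R_upper = (1−x)·R_p = 1.549 kΩ.
Lower segment in parallel with the load: 1.651 ‖ 2.66 = 1.019 kΩ.
V_out = 18.8 × 1.019/(1.549 + 1.019) = 7.460 V.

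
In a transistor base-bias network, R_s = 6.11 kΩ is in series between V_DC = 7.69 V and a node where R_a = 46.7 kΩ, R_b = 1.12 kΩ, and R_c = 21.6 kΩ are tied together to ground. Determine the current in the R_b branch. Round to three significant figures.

I ≈ 1.00 mA

Combine the parallel branches: R_p = (1/46.7 + 1/1.12 + 1/21.6)⁻¹ = 1.041 kΩ.
Node voltage V_A = V_DC · R_p/(R_s + R_p) = 7.69 × 0.1456 = 1.120 V.
I(R_b) = V_A / R_b = 1.120/1.12 = 0.9996 mA.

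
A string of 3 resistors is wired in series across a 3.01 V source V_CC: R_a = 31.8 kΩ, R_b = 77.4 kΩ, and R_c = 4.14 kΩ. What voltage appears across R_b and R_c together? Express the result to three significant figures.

ΣR = 31.8 + 77.4 + 4.14 = 113.3 kΩ.
R_{R_b..R_c} = 77.4 + 4.14 = 81.54 kΩ.
Voltage divider: V = V_CC · (81.54 / 113.3) = 3.01 × 0.7194 = 2.165 V.

V ≈ 2.17 V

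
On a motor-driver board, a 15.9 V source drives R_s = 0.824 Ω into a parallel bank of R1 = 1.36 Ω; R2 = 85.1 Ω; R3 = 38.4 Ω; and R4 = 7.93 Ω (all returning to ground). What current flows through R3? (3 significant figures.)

I ≈ 0.238 A

Combine the parallel branches: R_p = (1/1.36 + 1/85.1 + 1/38.4 + 1/7.93)⁻¹ = 1.112 Ω.
V_A by voltage divider: V_A = 15.9 × 1.112/(0.824 + 1.112) = 9.133 V.
I(R3) = V_A / R3 = 9.133/38.4 = 0.2378 A.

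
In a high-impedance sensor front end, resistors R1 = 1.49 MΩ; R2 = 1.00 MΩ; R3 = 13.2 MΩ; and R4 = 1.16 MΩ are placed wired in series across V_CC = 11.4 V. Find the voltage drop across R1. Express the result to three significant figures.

ΣR = 1.49 + 1.00 + 13.2 + 1.16 = 16.85 MΩ.
V = V_CC · R/ΣR = 11.4 × 0.08843 = 1.008 V.

V ≈ 1.01 V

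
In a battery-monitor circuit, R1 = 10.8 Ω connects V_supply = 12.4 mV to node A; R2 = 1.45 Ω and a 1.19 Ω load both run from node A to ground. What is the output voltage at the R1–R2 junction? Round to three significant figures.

First combine the lower leg with the load: R2 ‖ R_L = 0.6536 Ω.
Voltage divider with the loaded lower leg: V_out = 12.4 × 0.6536/(10.8 + 0.6536) = 12.4 × 0.05706 = 0.7076 mV.

V_out ≈ 0.708 mV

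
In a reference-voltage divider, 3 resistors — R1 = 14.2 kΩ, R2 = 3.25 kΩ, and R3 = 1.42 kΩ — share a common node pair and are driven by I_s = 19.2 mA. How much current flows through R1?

I ≈ 1.25 mA

ΣG = 1/14.2 + 1/3.25 + 1/1.42 = 1.082.
By the current-divider rule, I = I_s · G_k/ΣG = 19.2 × 0.06507 = 1.249 mA.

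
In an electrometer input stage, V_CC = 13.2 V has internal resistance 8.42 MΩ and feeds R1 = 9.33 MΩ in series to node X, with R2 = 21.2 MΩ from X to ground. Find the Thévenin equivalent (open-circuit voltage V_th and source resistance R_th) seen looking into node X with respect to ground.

R1' = 8.42 + 9.33 = 17.75 MΩ (source resistance + R1).
With X open, the divider is unloaded: V_th = 13.2 × 21.2/38.95 = 7.185 V.
Zeroing V_CC shorts the top of R1' to ground, so R_th = R1' ‖ R2 = 9.661 MΩ.

V_th ≈ 7.18 V, R_th ≈ 9.66 MΩ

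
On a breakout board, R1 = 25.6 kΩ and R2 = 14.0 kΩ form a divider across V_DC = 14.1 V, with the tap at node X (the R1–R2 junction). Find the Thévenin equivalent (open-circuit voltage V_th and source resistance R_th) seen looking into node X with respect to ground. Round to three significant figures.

V_th ≈ 4.98 V, R_th ≈ 9.05 kΩ

Open-circuit (no load on X): V_th = V_DC · R2/(R1 + R2) = 14.1 × 14.0/(25.60 + 14.0) = 4.985 V.
Looking into X with the source shorted: R_th = R1·R2/(R1+R2) = 25.60 × 14.0/39.60 = 9.051 kΩ.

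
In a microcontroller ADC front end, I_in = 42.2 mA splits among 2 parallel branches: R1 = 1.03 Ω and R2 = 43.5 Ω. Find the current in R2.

I ≈ 0.976 mA

With just two branches, the current splits inversely with resistance.
I(R2) = 42.2 × 1.03/(1.03 + 43.5) = 42.2 × 0.02313 = 0.9761 mA.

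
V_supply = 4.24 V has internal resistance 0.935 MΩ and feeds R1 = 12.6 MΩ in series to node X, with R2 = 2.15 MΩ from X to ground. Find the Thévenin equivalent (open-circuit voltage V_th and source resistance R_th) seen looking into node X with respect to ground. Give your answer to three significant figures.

V_th ≈ 0.581 V, R_th ≈ 1.86 MΩ

R1' = 0.935 + 12.6 = 13.54 MΩ (source resistance + R1).
V_th is the unloaded tap voltage: V_supply · R2/(R1'+R2) = 4.24 × 0.1371 = 0.5812 V.
With V_supply suppressed (replaced by a short), R_th = R1' ‖ R2 = (13.54 × 2.15)/(13.54 + 2.15) = 1.855 MΩ.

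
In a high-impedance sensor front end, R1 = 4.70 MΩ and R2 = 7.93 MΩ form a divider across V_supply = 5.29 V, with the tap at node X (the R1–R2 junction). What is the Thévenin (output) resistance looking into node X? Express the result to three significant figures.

Zeroing V_supply shorts the top of R1 to ground, so R_th = R1 ‖ R2 = 2.951 MΩ.

R_th ≈ 2.95 MΩ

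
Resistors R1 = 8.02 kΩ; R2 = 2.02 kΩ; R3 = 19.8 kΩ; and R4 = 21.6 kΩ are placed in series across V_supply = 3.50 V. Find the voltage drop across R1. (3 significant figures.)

Series total: ΣR = 8.02 + 2.02 + 19.8 + 21.6 = 51.44 kΩ.
By the voltage-divider rule, V = 3.50 × 8.020/51.44 = 0.5457 V.

V ≈ 0.546 V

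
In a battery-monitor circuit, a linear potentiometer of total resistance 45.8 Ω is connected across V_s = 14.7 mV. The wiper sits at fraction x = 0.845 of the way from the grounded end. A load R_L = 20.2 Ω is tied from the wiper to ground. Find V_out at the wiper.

V_out ≈ 9.58 mV

Lower segment x·R_p = 38.70 Ω; upper segment (1−x)·R_p = 7.099 Ω.
Lower segment in parallel with the load: 38.70 ‖ 20.2 = 13.27 Ω.
Then V_out = V_s · 13.27/(7.099 + 13.27) = 9.577 mV.
(Unloaded: V_out = x·V_s = 12.4 mV.)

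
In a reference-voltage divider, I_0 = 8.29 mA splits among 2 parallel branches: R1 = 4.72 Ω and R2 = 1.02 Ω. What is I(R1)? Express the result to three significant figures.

I ≈ 1.47 mA

Two-branch current divider: I_k = I_0 · R_other/(R_1 + R_2).
So I = 8.29 × 1.02/5.740 = 1.473 mA.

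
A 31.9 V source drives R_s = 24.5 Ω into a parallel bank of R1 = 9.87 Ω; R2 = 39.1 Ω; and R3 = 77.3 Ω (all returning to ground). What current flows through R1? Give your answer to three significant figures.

Combine the parallel branches: R_p = (1/9.87 + 1/39.1 + 1/77.3)⁻¹ = 7.152 Ω.
Node voltage V_A = V_DC · R_p/(R_s + R_p) = 31.9 × 0.2259 = 7.208 V.
I(R1) = V_A / R1 = 7.208/9.87 = 0.7303 A.

I ≈ 0.730 A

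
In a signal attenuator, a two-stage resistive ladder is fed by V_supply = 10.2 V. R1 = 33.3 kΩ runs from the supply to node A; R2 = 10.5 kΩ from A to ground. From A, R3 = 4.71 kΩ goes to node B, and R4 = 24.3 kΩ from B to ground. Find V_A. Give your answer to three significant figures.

The second stage (R3 + R4 = 29.01 kΩ) loads node A in parallel with R2.
Effective lower resistance at A: R2 ‖ 29.01 = 7.710 kΩ.
V_A = 10.2 × 7.710/(33.3 + 7.710) = 1.918 V.

V_A ≈ 1.92 V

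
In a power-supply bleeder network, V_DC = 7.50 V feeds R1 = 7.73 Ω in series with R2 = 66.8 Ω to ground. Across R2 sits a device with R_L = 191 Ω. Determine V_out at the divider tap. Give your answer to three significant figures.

V_out ≈ 6.49 V

The load sits in parallel with R2, giving an effective lower resistance R2' = R2·R_L/(R2+R_L) = 49.49 Ω.
Then V_out = V_DC · R2'/(R1 + R2') = 7.50 × 49.49/57.22 = 6.487 V.
(Unloaded it would be 6.72 V; the load pulls it down.)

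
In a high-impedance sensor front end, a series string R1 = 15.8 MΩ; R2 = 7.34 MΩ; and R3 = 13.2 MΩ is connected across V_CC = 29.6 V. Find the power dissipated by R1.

P ≈ 10.5 µW

ΣR = 36.34 MΩ → I = 29.6/36.34 = 0.8145 µA.
P(R1) = I²·R1 = (0.8145)² × 15.8 = 10.48 µW.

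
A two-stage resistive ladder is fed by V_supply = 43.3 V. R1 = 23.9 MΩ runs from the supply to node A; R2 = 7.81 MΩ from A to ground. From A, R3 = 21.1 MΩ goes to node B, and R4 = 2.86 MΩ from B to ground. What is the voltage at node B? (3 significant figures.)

V_B ≈ 1.02 V

The second stage (R3 + R4 = 23.96 MΩ) loads node A in parallel with R2.
R2 ‖ (R3+R4) = 5.890 MΩ.
First divider: V_A = V_supply · 5.890/(23.9 + 5.890) = 8.561 V.
Then the unloaded second divider: V_B = V_A × R4/(R3+R4) = 8.561 × 0.1194 = 1.022 V.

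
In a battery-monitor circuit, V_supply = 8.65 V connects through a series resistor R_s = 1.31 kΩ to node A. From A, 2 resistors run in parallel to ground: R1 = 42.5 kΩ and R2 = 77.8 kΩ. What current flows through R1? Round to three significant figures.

Equivalent of the parallel group: R_p = 27.49 kΩ.
Node voltage V_A = V_supply · R_p/(R_s + R_p) = 8.65 × 0.9545 = 8.256 V.
Branch current I = V_A/R1 = 8.256/42.5 = 0.1943 mA.
(Check via current divider: I_total = 0.3004 mA; share G_k/ΣG = 0.6467 → same result.)

I ≈ 0.194 mA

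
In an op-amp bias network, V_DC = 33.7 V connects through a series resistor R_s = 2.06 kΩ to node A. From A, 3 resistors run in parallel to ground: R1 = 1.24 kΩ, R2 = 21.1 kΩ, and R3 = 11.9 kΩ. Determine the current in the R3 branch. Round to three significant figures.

I ≈ 0.966 mA

Combine the parallel branches: R_p = (1/1.24 + 1/21.1 + 1/11.9)⁻¹ = 1.066 kΩ.
V_A = 33.7 × 1.066/3.126 = 11.49 V.
I(R3) = V_A / R3 = 11.49/11.9 = 0.9659 mA.
(Equivalently: I_total = 10.78 mA, then current-divider fraction G_k/ΣG = 0.08960.)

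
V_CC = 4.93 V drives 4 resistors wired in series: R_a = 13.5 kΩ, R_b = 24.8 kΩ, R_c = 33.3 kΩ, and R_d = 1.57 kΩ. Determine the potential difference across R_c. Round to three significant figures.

Total series resistance ΣR = 13.5 + 24.8 + 33.3 + 1.57 = 73.17 kΩ.
By the voltage-divider rule, V = 4.93 × 33.30/73.17 = 2.244 V.

V ≈ 2.24 V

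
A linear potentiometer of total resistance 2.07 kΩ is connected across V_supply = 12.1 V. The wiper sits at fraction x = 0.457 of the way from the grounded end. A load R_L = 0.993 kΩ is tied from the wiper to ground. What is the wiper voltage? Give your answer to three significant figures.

V_out ≈ 3.64 V

Lower segment x·R_p = 0.9460 kΩ; upper segment (1−x)·R_p = 1.124 kΩ.
(x·R_p) ‖ R_L = 0.4845 kΩ.
Then V_out = V_supply · 0.4845/(1.124 + 0.4845) = 3.644 V.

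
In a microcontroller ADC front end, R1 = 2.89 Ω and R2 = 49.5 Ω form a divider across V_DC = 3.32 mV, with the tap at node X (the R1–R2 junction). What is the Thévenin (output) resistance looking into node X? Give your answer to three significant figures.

R_th ≈ 2.73 Ω

Looking into X with the source shorted: R_th = R1·R2/(R1+R2) = 2.890 × 49.5/52.39 = 2.731 Ω.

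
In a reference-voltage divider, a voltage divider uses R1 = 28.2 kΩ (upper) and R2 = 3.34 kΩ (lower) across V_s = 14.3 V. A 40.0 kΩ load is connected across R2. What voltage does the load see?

V_out ≈ 1.41 V

First combine the lower leg with the load: R2 ‖ R_L = 3.083 kΩ.
Then V_out = V_s · R2'/(R1 + R2') = 14.3 × 3.083/31.28 = 1.409 V.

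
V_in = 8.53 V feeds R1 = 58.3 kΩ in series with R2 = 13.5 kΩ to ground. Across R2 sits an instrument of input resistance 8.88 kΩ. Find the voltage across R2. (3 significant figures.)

The load sits in parallel with R2, giving an effective lower resistance R2' = R2·R_L/(R2+R_L) = 5.357 kΩ.
Now apply the divider: V_out = 8.53 × 0.08415 = 0.7178 V.
(Unloaded it would be 1.60 V; the load pulls it down.)

V_out ≈ 0.718 V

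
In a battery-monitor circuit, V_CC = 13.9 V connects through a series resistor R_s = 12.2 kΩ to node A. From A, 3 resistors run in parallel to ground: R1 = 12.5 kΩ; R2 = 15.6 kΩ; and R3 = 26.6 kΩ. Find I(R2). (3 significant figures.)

I ≈ 0.277 mA

Equivalent of the parallel group: R_p = 5.504 kΩ.
Node voltage V_A = V_CC · R_p/(R_s + R_p) = 13.9 × 0.3109 = 4.321 V.
Branch current I = V_A/R2 = 4.321/15.6 = 0.2770 mA.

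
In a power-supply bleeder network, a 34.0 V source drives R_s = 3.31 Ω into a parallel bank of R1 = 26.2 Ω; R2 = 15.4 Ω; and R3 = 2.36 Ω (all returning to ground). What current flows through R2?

Parallel bank: R_p = 1/(1/26.2 + 1/15.4 + 1/2.36) = 1.898 Ω.
Node voltage V_A = V_CC · R_p/(R_s + R_p) = 34.0 × 0.3645 = 12.39 V.
Branch current I = V_A/R2 = 12.39/15.4 = 0.8046 A.
(Equivalently: I_total = 6.528 A, then current-divider fraction G_k/ΣG = 0.1233.)

I ≈ 0.805 A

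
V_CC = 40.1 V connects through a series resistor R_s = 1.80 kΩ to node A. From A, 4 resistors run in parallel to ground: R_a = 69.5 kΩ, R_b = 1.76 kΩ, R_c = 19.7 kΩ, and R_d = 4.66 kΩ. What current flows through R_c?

I ≈ 0.806 mA

Parallel bank: R_p = 1/(1/69.5 + 1/1.76 + 1/19.7 + 1/4.66) = 1.179 kΩ.
V_A by voltage divider: V_A = 40.1 × 1.179/(1.80 + 1.179) = 15.87 V.
I(R_c) = V_A / R_c = 15.87/19.7 = 0.8057 mA.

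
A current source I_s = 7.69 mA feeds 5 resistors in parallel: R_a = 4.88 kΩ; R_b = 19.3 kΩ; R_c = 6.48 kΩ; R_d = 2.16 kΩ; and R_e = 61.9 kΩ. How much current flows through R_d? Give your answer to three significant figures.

Total conductance ΣG = 1/4.88 + 1/19.3 + 1/6.48 + 1/2.16 + 1/61.9 = 0.8902 (units of 1/kΩ).
R_d takes the fraction G_k/ΣG = 0.4630/0.8902 = 0.5201, so I = 7.69 × 0.5201 = 3.999 mA.

I ≈ 4.00 mA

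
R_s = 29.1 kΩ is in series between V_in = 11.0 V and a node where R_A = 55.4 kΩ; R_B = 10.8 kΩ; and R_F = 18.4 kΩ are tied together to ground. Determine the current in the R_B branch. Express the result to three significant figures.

Equivalent of the parallel group: R_p = 6.061 kΩ.
V_A = 11.0 × 6.061/35.16 = 1.896 V.
Branch current I = V_A/R_B = 1.896/10.8 = 0.1756 mA.

I ≈ 0.176 mA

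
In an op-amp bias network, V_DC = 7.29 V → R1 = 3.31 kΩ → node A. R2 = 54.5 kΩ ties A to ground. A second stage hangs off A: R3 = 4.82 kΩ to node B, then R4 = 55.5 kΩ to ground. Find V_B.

V_B ≈ 6.01 V

Looking into the second stage from A: R3 + R4 = 60.32 kΩ appears in parallel with R2.
Effective lower resistance at A: R2 ‖ 60.32 = 28.63 kΩ.
So V_A = 7.29 × 0.8964 = 6.535 V.
Then the unloaded second divider: V_B = V_A × R4/(R3+R4) = 6.535 × 0.9201 = 6.012 V.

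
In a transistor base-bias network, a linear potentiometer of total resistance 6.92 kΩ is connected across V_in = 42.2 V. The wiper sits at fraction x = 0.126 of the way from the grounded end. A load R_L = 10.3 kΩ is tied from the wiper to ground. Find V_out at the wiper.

V_out ≈ 4.95 V

The pot divides into 6.048 kΩ above the wiper and 0.8719 kΩ below.
Lower segment in parallel with the load: 0.8719 ‖ 10.3 = 0.8039 kΩ.
V_out = 42.2 × 0.8039/(6.048 + 0.8039) = 4.951 V.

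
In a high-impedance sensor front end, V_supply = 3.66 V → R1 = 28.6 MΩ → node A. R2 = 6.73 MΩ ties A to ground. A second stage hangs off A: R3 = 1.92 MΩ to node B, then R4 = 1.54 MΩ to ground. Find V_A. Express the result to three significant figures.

Node A sees R2 in parallel with the series input of stage 2, R3 + R4 = 3.460 MΩ.
Effective lower resistance at A: R2 ‖ 3.460 = 2.285 MΩ.
So V_A = 3.66 × 0.07399 = 0.2708 V.

V_A ≈ 0.271 V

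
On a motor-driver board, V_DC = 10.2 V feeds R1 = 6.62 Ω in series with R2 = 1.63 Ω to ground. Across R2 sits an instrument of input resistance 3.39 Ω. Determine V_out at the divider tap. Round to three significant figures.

R2 ‖ R_L = (1.63 × 3.39)/(1.63 + 3.39) = 1.101 Ω.
Then V_out = V_DC · R2'/(R1 + R2') = 10.2 × 1.101/7.721 = 1.454 V.

V_out ≈ 1.45 V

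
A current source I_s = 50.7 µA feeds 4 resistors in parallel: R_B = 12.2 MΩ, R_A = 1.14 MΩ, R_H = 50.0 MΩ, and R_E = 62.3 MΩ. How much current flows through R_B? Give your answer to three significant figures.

ΣG = 1/12.2 + 1/1.14 + 1/50.0 + 1/62.3 = 0.9952.
Current divider: I(R_B) = I_s · G_k/ΣG = 50.7 × (0.08197/0.9952) = 50.7 × 0.08236 = 4.176 µA.

I ≈ 4.18 µA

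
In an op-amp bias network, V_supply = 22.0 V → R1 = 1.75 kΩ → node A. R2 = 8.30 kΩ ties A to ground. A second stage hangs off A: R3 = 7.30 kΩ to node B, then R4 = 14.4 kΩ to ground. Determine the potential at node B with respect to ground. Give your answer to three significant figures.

V_B ≈ 11.3 V

Looking into the second stage from A: R3 + R4 = 21.70 kΩ appears in parallel with R2.
R2 ‖ (R3+R4) = 6.004 kΩ.
First divider: V_A = V_supply · 6.004/(1.75 + 6.004) = 17.03 V.
Then the unloaded second divider: V_B = V_A × R4/(R3+R4) = 17.03 × 0.6636 = 11.30 V.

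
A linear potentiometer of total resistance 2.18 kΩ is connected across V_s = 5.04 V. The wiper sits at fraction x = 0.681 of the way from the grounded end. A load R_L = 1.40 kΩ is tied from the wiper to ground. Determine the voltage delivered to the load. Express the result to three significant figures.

V_out ≈ 2.56 V

Split the track: R_lower = x·R_p = 1.485 kΩ, R_upper = (1−x)·R_p = 0.6954 kΩ.
Lower segment in parallel with the load: 1.485 ‖ 1.40 = 0.7205 kΩ.
Loaded-divider output: V_out = 5.04 × 0.5089 = 2.565 V.
(Unloaded: V_out = x·V_s = 3.43 V.)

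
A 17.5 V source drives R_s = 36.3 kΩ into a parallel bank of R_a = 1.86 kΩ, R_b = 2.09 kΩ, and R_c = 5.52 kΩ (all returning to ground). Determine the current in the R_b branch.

Combine the parallel branches: R_p = (1/1.86 + 1/2.09 + 1/5.52)⁻¹ = 0.8352 kΩ.
V_A by voltage divider: V_A = 17.5 × 0.8352/(36.3 + 0.8352) = 0.3936 V.
I(R_b) = V_A / R_b = 0.3936/2.09 = 0.1883 mA.
(Equivalently: I_total = 0.4713 mA, then current-divider fraction G_k/ΣG = 0.3996.)

I ≈ 0.188 mA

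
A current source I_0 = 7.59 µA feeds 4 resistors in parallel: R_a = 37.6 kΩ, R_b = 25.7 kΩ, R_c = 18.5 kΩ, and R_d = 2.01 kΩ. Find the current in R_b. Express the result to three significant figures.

I ≈ 0.479 µA

Total conductance ΣG = 1/37.6 + 1/25.7 + 1/18.5 + 1/2.01 = 0.6171 (units of 1/kΩ).
R_b takes the fraction G_k/ΣG = 0.03891/0.6171 = 0.06306, so I = 7.59 × 0.06306 = 0.4786 µA.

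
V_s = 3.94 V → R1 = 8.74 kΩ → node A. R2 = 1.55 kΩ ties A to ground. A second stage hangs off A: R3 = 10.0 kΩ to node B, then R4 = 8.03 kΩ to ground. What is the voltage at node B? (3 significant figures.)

Node A sees R2 in parallel with the series input of stage 2, R3 + R4 = 18.03 kΩ.
R2 ‖ (R3+R4) = 1.427 kΩ.
So V_A = 3.94 × 0.1404 = 0.5531 V.
V_B = V_A × 0.4454 = 0.2463 V.

V_B ≈ 0.246 V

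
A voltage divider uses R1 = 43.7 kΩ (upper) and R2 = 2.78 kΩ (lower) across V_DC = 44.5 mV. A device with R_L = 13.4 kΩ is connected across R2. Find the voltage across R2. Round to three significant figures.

V_out ≈ 2.23 mV

R2 ‖ R_L = (2.78 × 13.4)/(2.78 + 13.4) = 2.302 kΩ.
Now apply the divider: V_out = 44.5 × 0.05005 = 2.227 mV.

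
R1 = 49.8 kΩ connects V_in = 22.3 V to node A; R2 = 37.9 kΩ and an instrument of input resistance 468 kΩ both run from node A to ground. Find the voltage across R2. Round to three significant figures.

V_out ≈ 9.21 V

First combine the lower leg with the load: R2 ‖ R_L = 35.06 kΩ.
Voltage divider with the loaded lower leg: V_out = 22.3 × 35.06/(49.8 + 35.06) = 22.3 × 0.4132 = 9.213 V.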